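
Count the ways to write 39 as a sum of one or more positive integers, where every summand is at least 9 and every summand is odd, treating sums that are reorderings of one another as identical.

8

They are:
39
21 + 9 + 9
19 + 11 + 9
17 + 13 + 9
17 + 11 + 11
15 + 15 + 9
15 + 13 + 11
13 + 13 + 13
That's 8 in total.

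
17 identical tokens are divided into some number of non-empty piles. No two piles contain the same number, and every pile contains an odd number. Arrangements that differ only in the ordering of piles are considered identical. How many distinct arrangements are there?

5

Listing the qualifying partitions of 17:
17
13, 3, 1
11, 5, 1
9, 7, 1
9, 5, 3
Counting gives 5.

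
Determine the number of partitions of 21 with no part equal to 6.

616

Counting exhaustively, 616 partitions satisfy the conditions.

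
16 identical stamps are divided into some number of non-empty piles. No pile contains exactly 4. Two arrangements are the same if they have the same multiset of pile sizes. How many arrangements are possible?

154

Systematic enumeration (by largest part, then next-largest, …) yields 154.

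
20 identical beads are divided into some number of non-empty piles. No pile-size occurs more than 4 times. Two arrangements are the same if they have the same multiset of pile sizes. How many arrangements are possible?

Direct enumeration gives 409 partitions.

409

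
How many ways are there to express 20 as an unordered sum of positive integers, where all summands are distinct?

A partial list (first 12 by largest part):
20
19, 1
18, 2
17, 3
17, 2, 1
16, 4
16, 3, 1
15, 5
15, 4, 1
15, 3, 2
14, 6
14, 5, 1
…and 52 more, for 64 total.

64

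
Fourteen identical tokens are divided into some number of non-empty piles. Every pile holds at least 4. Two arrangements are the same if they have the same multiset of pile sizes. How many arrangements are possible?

They are:
14
4, 10
5, 9
6, 8
7, 7
4, 4, 6
4, 5, 5
Counting gives 7.

7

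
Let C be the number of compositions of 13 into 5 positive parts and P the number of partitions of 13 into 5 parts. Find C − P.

477

Compositions: C(12,4) = 495.
Unordered (partitions into 5 parts): 18.
Difference: 495 − 18 = 477.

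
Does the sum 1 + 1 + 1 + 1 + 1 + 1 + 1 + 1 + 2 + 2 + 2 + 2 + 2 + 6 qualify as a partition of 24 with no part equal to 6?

The parts sum to 24, and the condition 'no summand equals 6' is violated.

No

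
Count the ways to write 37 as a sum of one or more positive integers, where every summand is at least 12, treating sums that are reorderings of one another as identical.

9

The partitions of 37 that satisfy the conditions:
37
25,12
24,13
23,14
22,15
21,16
20,17
19,18
13,12,12
Counting gives 9.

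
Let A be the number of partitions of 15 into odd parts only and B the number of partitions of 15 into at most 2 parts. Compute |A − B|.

Partitions of 15 into odd parts only: 27.
Partitions of 15 into at most 2 parts: 8.
|27 − 8| = 19.

19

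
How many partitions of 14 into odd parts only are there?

22

Enumerating:
1, 13
3, 11
1, 1, 1, 11
5, 9
1, 1, 3, 9
1, 1, 1, 1, 1, 9
7, 7
1, 1, 5, 7
1, 3, 3, 7
1, 1, 1, 1, 3, 7
1, 1, 1, 1, 1, 1, 1, 7
1, 3, 5, 5
1, 1, 1, 1, 5, 5
3, 3, 3, 5
1, 1, 1, 3, 3, 5
1, 1, 1, 1, 1, 1, 3, 5
1, 1, 1, 1, 1, 1, 1, 1, 1, 5
1, 1, 3, 3, 3, 3
1, 1, 1, 1, 1, 3, 3, 3
1, 1, 1, 1, 1, 1, 1, 1, 3, 3
1, 1, 1, 1, 1, 1, 1, 1, 1, 1, 1, 3
1, 1, 1, 1, 1, 1, 1, 1, 1, 1, 1, 1, 1, 1
That's 22 in total.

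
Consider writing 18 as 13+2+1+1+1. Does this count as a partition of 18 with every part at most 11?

No

The parts sum to 18, and the condition 'no summand exceeds 11' is violated.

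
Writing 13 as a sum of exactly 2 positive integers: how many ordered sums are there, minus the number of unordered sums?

Ordered (compositions into 2 parts): C(12,1) = 12.
Partitions of 13 into exactly 2 parts: 6.
Difference: 12 − 6 = 6.

6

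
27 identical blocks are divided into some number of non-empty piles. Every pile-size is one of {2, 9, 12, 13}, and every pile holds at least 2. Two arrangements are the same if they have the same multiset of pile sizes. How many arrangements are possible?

5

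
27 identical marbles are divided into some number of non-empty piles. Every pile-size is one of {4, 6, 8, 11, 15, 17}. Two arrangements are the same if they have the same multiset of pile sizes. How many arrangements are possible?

8

The partitions of 27 that satisfy the conditions:
17+6+4
15+8+4
15+6+6
15+4+4+4
11+8+8
11+8+4+4
11+6+6+4
11+4+4+4+4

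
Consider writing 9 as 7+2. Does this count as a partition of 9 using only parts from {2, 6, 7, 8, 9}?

Yes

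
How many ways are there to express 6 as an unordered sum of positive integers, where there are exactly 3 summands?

3

Listing the qualifying partitions of 6:
4+1+1
3+2+1
2+2+2
That's 3 in total.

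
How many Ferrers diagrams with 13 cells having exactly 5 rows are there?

18

Listing the qualifying partitions of 13:
9,1,1,1,1
8,2,1,1,1
7,3,1,1,1
7,2,2,1,1
6,4,1,1,1
6,3,2,1,1
6,2,2,2,1
5,5,1,1,1
5,4,2,1,1
5,3,3,1,1
5,3,2,2,1
5,2,2,2,2
4,4,3,1,1
4,4,2,2,1
4,3,3,2,1
4,3,2,2,2
3,3,3,3,1
3,3,3,2,2
That's 18 in total.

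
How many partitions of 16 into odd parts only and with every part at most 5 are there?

Listing the qualifying partitions of 16:
5+5+5+1
5+5+3+3
5+5+3+1+1+1
5+5+1+1+1+1+1+1
5+3+3+3+1+1
5+3+3+1+1+1+1+1
5+3+1+1+1+1+1+1+1+1
5+1+1+1+1+1+1+1+1+1+1+1
3+3+3+3+3+1
3+3+3+3+1+1+1+1
3+3+3+1+1+1+1+1+1+1
3+3+1+1+1+1+1+1+1+1+1+1
3+1+1+1+1+1+1+1+1+1+1+1+1+1
1+1+1+1+1+1+1+1+1+1+1+1+1+1+1+1

14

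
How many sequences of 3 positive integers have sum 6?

By stars and bars with positive parts, the count is C(5,2) = 10.

10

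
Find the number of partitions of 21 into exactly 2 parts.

Listing the qualifying partitions of 21:
1, 20
2, 19
3, 18
4, 17
5, 16
6, 15
7, 14
8, 13
9, 12
10, 11

10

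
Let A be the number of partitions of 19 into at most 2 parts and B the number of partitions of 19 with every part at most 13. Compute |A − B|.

461

Partitions of 19 into at most 2 parts: 10.
Partitions of 19 with every part at most 13: 471.
|10 − 471| = 461.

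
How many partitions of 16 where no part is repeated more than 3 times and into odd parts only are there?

Enumerating:
15+1
13+3
13+1+1+1
11+5
11+3+1+1
9+7
9+5+1+1
9+3+3+1
7+7+1+1
7+5+3+1
7+3+3+3
7+3+3+1+1+1
5+5+5+1
5+5+3+3
5+5+3+1+1+1
5+3+3+3+1+1
That's 16 in total.

16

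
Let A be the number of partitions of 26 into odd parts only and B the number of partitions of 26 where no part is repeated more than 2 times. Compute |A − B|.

452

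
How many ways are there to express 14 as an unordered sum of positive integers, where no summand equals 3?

79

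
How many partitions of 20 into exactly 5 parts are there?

84

Enumerating by decreasing first part gives 84 partitions in all.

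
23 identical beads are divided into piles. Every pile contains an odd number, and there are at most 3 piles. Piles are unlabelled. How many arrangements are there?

15

The partitions of 23 that satisfy the conditions:
23
21, 1, 1
19, 3, 1
17, 5, 1
17, 3, 3
15, 7, 1
15, 5, 3
13, 9, 1
13, 7, 3
13, 5, 5
11, 11, 1
11, 9, 3
11, 7, 5
9, 9, 5
9, 7, 7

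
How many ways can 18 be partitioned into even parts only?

30

A partial list (first 12 by largest part):
18
2,16
4,14
2,2,14
6,12
2,4,12
2,2,2,12
8,10
2,6,10
4,4,10
2,2,4,10
2,2,2,2,10
…and 18 more, for 30 total.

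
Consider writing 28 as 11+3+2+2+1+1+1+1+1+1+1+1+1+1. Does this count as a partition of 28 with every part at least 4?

No

The parts sum to 28, and the condition 'every summand is at least 4' is violated.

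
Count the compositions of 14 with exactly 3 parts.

Place 2 bars in the 13 internal gaps of a row of 14 dots: C(13,2) = 78.

78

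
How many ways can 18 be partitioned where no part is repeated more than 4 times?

There are 262 such partitions.

262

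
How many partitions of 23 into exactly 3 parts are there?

There are too many to list fully; the first 12 (by largest part) are:
21, 1, 1
20, 2, 1
19, 3, 1
19, 2, 2
18, 4, 1
18, 3, 2
17, 5, 1
17, 4, 2
17, 3, 3
16, 6, 1
16, 5, 2
16, 4, 3
…and 32 more, for 44 total.

44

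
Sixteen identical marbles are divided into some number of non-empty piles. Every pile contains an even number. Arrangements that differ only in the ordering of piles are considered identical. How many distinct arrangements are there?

Listing the qualifying partitions of 16:
16
14 + 2
12 + 4
12 + 2 + 2
10 + 6
10 + 4 + 2
10 + 2 + 2 + 2
8 + 8
8 + 6 + 2
8 + 4 + 4
8 + 4 + 2 + 2
8 + 2 + 2 + 2 + 2
6 + 6 + 4
6 + 6 + 2 + 2
6 + 4 + 4 + 2
6 + 4 + 2 + 2 + 2
6 + 2 + 2 + 2 + 2 + 2
4 + 4 + 4 + 4
4 + 4 + 4 + 2 + 2
4 + 4 + 2 + 2 + 2 + 2
4 + 2 + 2 + 2 + 2 + 2 + 2
2 + 2 + 2 + 2 + 2 + 2 + 2 + 2

22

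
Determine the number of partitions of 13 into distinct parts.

18

Listing the qualifying partitions of 13:
13
12, 1
11, 2
10, 3
10, 2, 1
9, 4
9, 3, 1
8, 5
8, 4, 1
8, 3, 2
7, 6
7, 5, 1
7, 4, 2
7, 3, 2, 1
6, 5, 2
6, 4, 3
6, 4, 2, 1
5, 4, 3, 1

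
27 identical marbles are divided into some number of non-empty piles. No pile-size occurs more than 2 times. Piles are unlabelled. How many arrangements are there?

731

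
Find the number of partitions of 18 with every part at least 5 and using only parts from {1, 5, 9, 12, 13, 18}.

3

The partitions of 18 that satisfy the conditions:
18
13 + 5
9 + 9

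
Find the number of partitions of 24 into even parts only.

77

A full systematic count gives 77.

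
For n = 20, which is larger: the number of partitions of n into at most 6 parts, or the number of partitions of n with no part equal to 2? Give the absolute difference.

Partitions of 20 into at most 6 parts: 282.
Partitions of 20 with no part equal to 2: 242.
|282 − 242| = 40.

40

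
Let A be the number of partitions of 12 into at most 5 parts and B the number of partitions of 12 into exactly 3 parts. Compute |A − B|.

35

Partitions of 12 into at most 5 parts: 47.
Partitions of 12 into exactly 3 parts: 12.
|47 − 12| = 35.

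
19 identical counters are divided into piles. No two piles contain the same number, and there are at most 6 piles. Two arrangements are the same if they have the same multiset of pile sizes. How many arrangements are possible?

There are too many to list fully; the first 12 (by largest part) are:
19
18+1
17+2
16+3
16+2+1
15+4
15+3+1
14+5
14+4+1
14+3+2
13+6
13+5+1
…and 42 more, for 54 total.

54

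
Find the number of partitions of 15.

A full systematic count gives 176.

176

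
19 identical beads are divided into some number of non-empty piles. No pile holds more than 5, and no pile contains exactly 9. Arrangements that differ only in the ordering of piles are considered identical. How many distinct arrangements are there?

164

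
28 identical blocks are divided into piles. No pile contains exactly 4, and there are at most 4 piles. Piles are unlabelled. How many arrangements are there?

A full systematic count gives 188.

188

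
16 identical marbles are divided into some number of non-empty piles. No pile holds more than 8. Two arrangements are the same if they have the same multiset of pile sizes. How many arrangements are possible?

186

Systematic enumeration (by largest part, then next-largest, …) yields 186.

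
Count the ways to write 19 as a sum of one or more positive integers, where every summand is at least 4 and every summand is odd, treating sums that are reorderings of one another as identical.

3

They are:
19
9, 5, 5
7, 7, 5
Counting gives 3.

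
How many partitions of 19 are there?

490

There are 490 such partitions.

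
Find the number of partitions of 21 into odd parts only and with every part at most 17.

74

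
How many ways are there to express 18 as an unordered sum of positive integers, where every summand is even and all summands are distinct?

8

Enumerating:
18
16 + 2
14 + 4
12 + 6
12 + 4 + 2
10 + 8
10 + 6 + 2
8 + 6 + 4
That's 8 in total.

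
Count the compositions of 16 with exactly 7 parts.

Equivalently, choose which 6 of the 15 gaps become plus signs: C(15,6) = 5005.

5005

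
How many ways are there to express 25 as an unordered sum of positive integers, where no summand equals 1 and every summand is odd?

20

Listing the qualifying partitions of 25:
25
19, 3, 3
17, 5, 3
15, 7, 3
15, 5, 5
13, 9, 3
13, 7, 5
13, 3, 3, 3, 3
11, 11, 3
11, 9, 5
11, 7, 7
11, 5, 3, 3, 3
9, 9, 7
9, 7, 3, 3, 3
9, 5, 5, 3, 3
7, 7, 5, 3, 3
7, 5, 5, 5, 3
7, 3, 3, 3, 3, 3, 3
5, 5, 5, 5, 5
5, 5, 3, 3, 3, 3, 3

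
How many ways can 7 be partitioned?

15

Enumerating:
7
1,6
2,5
1,1,5
3,4
1,2,4
1,1,1,4
1,3,3
2,2,3
1,1,2,3
1,1,1,1,3
1,2,2,2
1,1,1,2,2
1,1,1,1,1,2
1,1,1,1,1,1,1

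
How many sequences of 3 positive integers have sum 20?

Place 2 bars in the 19 internal gaps of a row of 20 dots: C(19,2) = 171.

171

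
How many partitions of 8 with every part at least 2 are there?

7

Enumerating:
8
6 + 2
5 + 3
4 + 4
4 + 2 + 2
3 + 3 + 2
2 + 2 + 2 + 2
Counting gives 7.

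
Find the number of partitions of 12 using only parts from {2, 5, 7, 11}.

They are:
7,5
5,5,2
2,2,2,2,2,2
Counting gives 3.

3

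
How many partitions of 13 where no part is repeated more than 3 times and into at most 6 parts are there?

A partial list (first 12 by largest part):
13
1,12
2,11
1,1,11
3,10
1,2,10
1,1,1,10
4,9
1,3,9
2,2,9
1,1,2,9
5,8
…and 50 more, for 62 total.

62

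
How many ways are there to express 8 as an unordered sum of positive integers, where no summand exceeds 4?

Listing the qualifying partitions of 8:
4 + 4
4 + 3 + 1
4 + 2 + 2
4 + 2 + 1 + 1
4 + 1 + 1 + 1 + 1
3 + 3 + 2
3 + 3 + 1 + 1
3 + 2 + 2 + 1
3 + 2 + 1 + 1 + 1
3 + 1 + 1 + 1 + 1 + 1
2 + 2 + 2 + 2
2 + 2 + 2 + 1 + 1
2 + 2 + 1 + 1 + 1 + 1
2 + 1 + 1 + 1 + 1 + 1 + 1
1 + 1 + 1 + 1 + 1 + 1 + 1 + 1

15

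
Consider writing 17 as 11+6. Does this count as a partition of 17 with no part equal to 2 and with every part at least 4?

The parts sum to 17, and the condition 'no summand equals 2' holds; the condition 'every summand is at least 4' holds.

Yes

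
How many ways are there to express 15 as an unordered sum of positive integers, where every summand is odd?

There are too many to list fully; the first 12 (by largest part) are:
15
1,1,13
1,3,11
1,1,1,1,11
1,5,9
3,3,9
1,1,1,3,9
1,1,1,1,1,1,9
1,7,7
3,5,7
1,1,1,5,7
1,1,3,3,7
…and 15 more, for 27 total.

27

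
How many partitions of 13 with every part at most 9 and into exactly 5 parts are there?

18

They are:
9,1,1,1,1
8,2,1,1,1
7,3,1,1,1
7,2,2,1,1
6,4,1,1,1
6,3,2,1,1
6,2,2,2,1
5,5,1,1,1
5,4,2,1,1
5,3,3,1,1
5,3,2,2,1
5,2,2,2,2
4,4,3,1,1
4,4,2,2,1
4,3,3,2,1
4,3,2,2,2
3,3,3,3,1
3,3,3,2,2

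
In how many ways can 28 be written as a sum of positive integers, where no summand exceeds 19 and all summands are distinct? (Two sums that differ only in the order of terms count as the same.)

Counting exhaustively, 197 partitions satisfy the conditions.

197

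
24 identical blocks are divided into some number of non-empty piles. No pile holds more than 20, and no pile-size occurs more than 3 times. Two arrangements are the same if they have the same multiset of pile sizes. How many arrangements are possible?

Enumerating by decreasing first part gives 715 partitions in all.

715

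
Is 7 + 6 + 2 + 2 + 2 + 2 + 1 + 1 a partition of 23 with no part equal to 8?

Yes

The parts sum to 23, and the condition 'no summand equals 8' holds.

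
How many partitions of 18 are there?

385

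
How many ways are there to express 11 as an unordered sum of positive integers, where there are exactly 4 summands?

They are:
8+1+1+1
7+2+1+1
6+3+1+1
6+2+2+1
5+4+1+1
5+3+2+1
5+2+2+2
4+4+2+1
4+3+3+1
4+3+2+2
3+3+3+2

11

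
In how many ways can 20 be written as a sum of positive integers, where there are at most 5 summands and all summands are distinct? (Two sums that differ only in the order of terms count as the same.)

64

There are too many to list fully; the first 12 (by largest part) are:
20
1 + 19
2 + 18
3 + 17
1 + 2 + 17
4 + 16
1 + 3 + 16
5 + 15
1 + 4 + 15
2 + 3 + 15
6 + 14
1 + 5 + 14
…and 52 more, for 64 total.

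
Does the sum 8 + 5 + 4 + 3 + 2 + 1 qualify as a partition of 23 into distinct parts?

The parts sum to 23, and the condition 'all summands are distinct' holds.

Yes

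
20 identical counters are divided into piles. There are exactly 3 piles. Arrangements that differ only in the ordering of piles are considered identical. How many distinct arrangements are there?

33

There are too many to list fully; the first 12 (by largest part) are:
18, 1, 1
17, 2, 1
16, 3, 1
16, 2, 2
15, 4, 1
15, 3, 2
14, 5, 1
14, 4, 2
14, 3, 3
13, 6, 1
13, 5, 2
13, 4, 3
…and 21 more, for 33 total.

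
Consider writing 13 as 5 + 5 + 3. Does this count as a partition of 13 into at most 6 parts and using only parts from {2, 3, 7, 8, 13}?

The parts sum to 13, and the condition 'each summand belongs to {2, 3, 7, 8, 13}' is violated.

No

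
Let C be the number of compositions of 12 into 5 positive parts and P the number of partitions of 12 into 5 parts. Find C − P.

317

Compositions: C(11,4) = 330.
Unordered (partitions into 5 parts): 13.
Difference: 330 − 13 = 317.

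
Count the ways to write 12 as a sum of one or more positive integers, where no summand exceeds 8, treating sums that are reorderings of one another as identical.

70

There are too many to list fully; the first 12 (by largest part) are:
8 + 4
8 + 3 + 1
8 + 2 + 2
8 + 2 + 1 + 1
8 + 1 + 1 + 1 + 1
7 + 5
7 + 4 + 1
7 + 3 + 2
7 + 3 + 1 + 1
7 + 2 + 2 + 1
7 + 2 + 1 + 1 + 1
7 + 1 + 1 + 1 + 1 + 1
…and 58 more, for 70 total.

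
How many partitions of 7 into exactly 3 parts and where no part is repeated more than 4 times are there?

4

Listing the qualifying partitions of 7:
1 + 1 + 5
1 + 2 + 4
1 + 3 + 3
2 + 2 + 3
Counting gives 4.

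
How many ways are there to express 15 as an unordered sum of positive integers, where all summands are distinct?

27

There are too many to list fully; the first 12 (by largest part) are:
15
14, 1
13, 2
12, 3
12, 2, 1
11, 4
11, 3, 1
10, 5
10, 4, 1
10, 3, 2
9, 6
9, 5, 1
…and 15 more, for 27 total.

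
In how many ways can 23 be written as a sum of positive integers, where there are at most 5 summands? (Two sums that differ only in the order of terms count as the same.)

Direct enumeration gives 291 partitions.

291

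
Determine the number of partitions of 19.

Systematic enumeration (by largest part, then next-largest, …) yields 490.

490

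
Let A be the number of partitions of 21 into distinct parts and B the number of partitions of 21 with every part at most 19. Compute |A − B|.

714

Partitions of 21 into distinct parts: 76.
Partitions of 21 with every part at most 19: 790.
|76 − 790| = 714.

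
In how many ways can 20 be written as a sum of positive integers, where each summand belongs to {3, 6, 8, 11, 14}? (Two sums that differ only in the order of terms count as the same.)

7

They are:
6, 14
3, 3, 14
3, 6, 11
3, 3, 3, 11
6, 6, 8
3, 3, 6, 8
3, 3, 3, 3, 8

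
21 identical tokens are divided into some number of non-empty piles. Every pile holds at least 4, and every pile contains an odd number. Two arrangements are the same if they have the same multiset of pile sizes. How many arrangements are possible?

4

Listing the qualifying partitions of 21:
21
11,5,5
9,7,5
7,7,7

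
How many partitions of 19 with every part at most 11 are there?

445

There are 445 such partitions.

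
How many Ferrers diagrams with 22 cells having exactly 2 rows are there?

11

They are:
21, 1
20, 2
19, 3
18, 4
17, 5
16, 6
15, 7
14, 8
13, 9
12, 10
11, 11
That's 11 in total.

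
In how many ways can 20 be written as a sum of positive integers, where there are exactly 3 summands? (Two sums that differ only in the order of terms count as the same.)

33

A partial list (first 12 by largest part):
18+1+1
17+2+1
16+3+1
16+2+2
15+4+1
15+3+2
14+5+1
14+4+2
14+3+3
13+6+1
13+5+2
13+4+3
…and 21 more, for 33 total.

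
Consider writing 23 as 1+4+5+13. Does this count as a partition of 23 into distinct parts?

Yes

The parts sum to 23, and the condition 'all summands are distinct' holds.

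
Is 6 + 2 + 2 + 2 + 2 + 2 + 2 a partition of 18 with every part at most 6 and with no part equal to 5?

The parts sum to 18, and the condition 'no summand exceeds 6' holds; the condition 'no summand equals 5' holds.

Yes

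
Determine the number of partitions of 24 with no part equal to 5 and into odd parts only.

A partial list (first 12 by largest part):
23+1
21+3
21+1+1+1
19+3+1+1
19+1+1+1+1+1
17+7
17+3+3+1
17+3+1+1+1+1
17+1+1+1+1+1+1+1
15+9
15+7+1+1
15+3+3+3
…and 56 more, for 68 total.

68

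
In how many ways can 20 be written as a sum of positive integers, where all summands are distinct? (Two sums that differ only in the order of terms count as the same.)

A partial list (first 12 by largest part):
20
1+19
2+18
3+17
1+2+17
4+16
1+3+16
5+15
1+4+15
2+3+15
6+14
1+5+14
…and 52 more, for 64 total.

64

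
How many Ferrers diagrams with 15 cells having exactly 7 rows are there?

21

They are:
9 + 1 + 1 + 1 + 1 + 1 + 1
8 + 2 + 1 + 1 + 1 + 1 + 1
7 + 3 + 1 + 1 + 1 + 1 + 1
7 + 2 + 2 + 1 + 1 + 1 + 1
6 + 4 + 1 + 1 + 1 + 1 + 1
6 + 3 + 2 + 1 + 1 + 1 + 1
6 + 2 + 2 + 2 + 1 + 1 + 1
5 + 5 + 1 + 1 + 1 + 1 + 1
5 + 4 + 2 + 1 + 1 + 1 + 1
5 + 3 + 3 + 1 + 1 + 1 + 1
5 + 3 + 2 + 2 + 1 + 1 + 1
5 + 2 + 2 + 2 + 2 + 1 + 1
4 + 4 + 3 + 1 + 1 + 1 + 1
4 + 4 + 2 + 2 + 1 + 1 + 1
4 + 3 + 3 + 2 + 1 + 1 + 1
4 + 3 + 2 + 2 + 2 + 1 + 1
4 + 2 + 2 + 2 + 2 + 2 + 1
3 + 3 + 3 + 3 + 1 + 1 + 1
3 + 3 + 3 + 2 + 2 + 1 + 1
3 + 3 + 2 + 2 + 2 + 2 + 1
3 + 2 + 2 + 2 + 2 + 2 + 2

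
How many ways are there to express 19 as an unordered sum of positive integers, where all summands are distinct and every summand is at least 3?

They are:
19
16, 3
15, 4
14, 5
13, 6
12, 7
12, 4, 3
11, 8
11, 5, 3
10, 9
10, 6, 3
10, 5, 4
9, 7, 3
9, 6, 4
8, 7, 4
8, 6, 5
7, 5, 4, 3
Counting gives 17.

17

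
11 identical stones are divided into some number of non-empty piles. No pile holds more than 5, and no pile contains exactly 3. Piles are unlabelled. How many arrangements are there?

Enumerating:
5+5+1
5+4+2
5+4+1+1
5+2+2+2
5+2+2+1+1
5+2+1+1+1+1
5+1+1+1+1+1+1
4+4+2+1
4+4+1+1+1
4+2+2+2+1
4+2+2+1+1+1
4+2+1+1+1+1+1
4+1+1+1+1+1+1+1
2+2+2+2+2+1
2+2+2+2+1+1+1
2+2+2+1+1+1+1+1
2+2+1+1+1+1+1+1+1
2+1+1+1+1+1+1+1+1+1
1+1+1+1+1+1+1+1+1+1+1
That's 19 in total.

19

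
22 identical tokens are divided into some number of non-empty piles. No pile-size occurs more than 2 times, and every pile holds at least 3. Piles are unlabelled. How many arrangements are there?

There are too many to list fully; the first 12 (by largest part) are:
22
19, 3
18, 4
17, 5
16, 6
16, 3, 3
15, 7
15, 4, 3
14, 8
14, 5, 3
14, 4, 4
13, 9
…and 43 more, for 55 total.

55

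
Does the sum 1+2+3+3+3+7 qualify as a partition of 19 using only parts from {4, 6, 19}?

The parts sum to 19, and the condition 'each summand belongs to {4, 6, 19}' is violated.

No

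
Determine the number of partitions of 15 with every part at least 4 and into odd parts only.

2

They are:
15
5,5,5
That's 2 in total.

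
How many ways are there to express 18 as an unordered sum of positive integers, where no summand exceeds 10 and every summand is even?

23

Enumerating:
8+10
2+6+10
4+4+10
2+2+4+10
2+2+2+2+10
2+8+8
4+6+8
2+2+6+8
2+4+4+8
2+2+2+4+8
2+2+2+2+2+8
6+6+6
2+4+6+6
2+2+2+6+6
4+4+4+6
2+2+4+4+6
2+2+2+2+4+6
2+2+2+2+2+2+6
2+4+4+4+4
2+2+2+4+4+4
2+2+2+2+2+4+4
2+2+2+2+2+2+2+4
2+2+2+2+2+2+2+2+2
Counting gives 23.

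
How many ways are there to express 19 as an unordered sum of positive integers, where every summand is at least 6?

The partitions of 19 that satisfy the conditions:
19
6+13
7+12
8+11
9+10
6+6+7
Counting gives 6.

6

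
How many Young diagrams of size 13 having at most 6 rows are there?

Enumerating by decreasing first part gives 71 partitions in all.

71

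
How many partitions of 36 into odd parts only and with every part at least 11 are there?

They are:
25,11
23,13
21,15
19,17
Counting gives 4.

4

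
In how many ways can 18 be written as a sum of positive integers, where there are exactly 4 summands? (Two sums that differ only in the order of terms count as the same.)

47

There are too many to list fully; the first 12 (by largest part) are:
1 + 1 + 1 + 15
1 + 1 + 2 + 14
1 + 1 + 3 + 13
1 + 2 + 2 + 13
1 + 1 + 4 + 12
1 + 2 + 3 + 12
2 + 2 + 2 + 12
1 + 1 + 5 + 11
1 + 2 + 4 + 11
1 + 3 + 3 + 11
2 + 2 + 3 + 11
1 + 1 + 6 + 10
…and 35 more, for 47 total.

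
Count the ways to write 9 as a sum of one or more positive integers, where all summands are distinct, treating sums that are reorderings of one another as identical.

8

They are:
9
8, 1
7, 2
6, 3
6, 2, 1
5, 4
5, 3, 1
4, 3, 2
Counting gives 8.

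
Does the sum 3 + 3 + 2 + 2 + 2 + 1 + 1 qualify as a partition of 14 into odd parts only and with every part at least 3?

The parts sum to 14, and the condition 'every summand is odd' is violated.

No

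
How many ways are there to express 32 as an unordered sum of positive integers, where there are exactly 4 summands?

There are 249 such partitions.

249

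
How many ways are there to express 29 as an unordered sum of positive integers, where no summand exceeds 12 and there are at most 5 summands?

A full systematic count gives 249.

249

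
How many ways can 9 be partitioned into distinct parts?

Listing the qualifying partitions of 9:
9
1+8
2+7
3+6
1+2+6
4+5
1+3+5
2+3+4
That's 8 in total.

8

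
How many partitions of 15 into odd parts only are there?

27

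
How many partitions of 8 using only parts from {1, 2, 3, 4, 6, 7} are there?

18

The partitions of 8 that satisfy the conditions:
1,7
2,6
1,1,6
4,4
1,3,4
2,2,4
1,1,2,4
1,1,1,1,4
2,3,3
1,1,3,3
1,2,2,3
1,1,1,2,3
1,1,1,1,1,3
2,2,2,2
1,1,2,2,2
1,1,1,1,2,2
1,1,1,1,1,1,2
1,1,1,1,1,1,1,1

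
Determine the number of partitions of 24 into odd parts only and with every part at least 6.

Enumerating:
17+7
15+9
13+11

3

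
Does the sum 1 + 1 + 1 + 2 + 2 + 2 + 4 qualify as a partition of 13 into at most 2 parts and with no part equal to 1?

The parts sum to 13, and the condition 'there are at most 2 summands' is violated.

No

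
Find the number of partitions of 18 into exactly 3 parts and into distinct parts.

19

Listing the qualifying partitions of 18:
1+2+15
1+3+14
1+4+13
2+3+13
1+5+12
2+4+12
1+6+11
2+5+11
3+4+11
1+7+10
2+6+10
3+5+10
1+8+9
2+7+9
3+6+9
4+5+9
3+7+8
4+6+8
5+6+7
That's 19 in total.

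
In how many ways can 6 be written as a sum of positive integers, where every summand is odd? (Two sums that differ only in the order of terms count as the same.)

4

The partitions of 6 that satisfy the conditions:
5,1
3,3
3,1,1,1
1,1,1,1,1,1
That's 4 in total.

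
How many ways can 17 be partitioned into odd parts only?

38

A partial list (first 12 by largest part):
17
15 + 1 + 1
13 + 3 + 1
13 + 1 + 1 + 1 + 1
11 + 5 + 1
11 + 3 + 3
11 + 3 + 1 + 1 + 1
11 + 1 + 1 + 1 + 1 + 1 + 1
9 + 7 + 1
9 + 5 + 3
9 + 5 + 1 + 1 + 1
9 + 3 + 3 + 1 + 1
…and 26 more, for 38 total.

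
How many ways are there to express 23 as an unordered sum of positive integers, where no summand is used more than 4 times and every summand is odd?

54

There are too many to list fully; the first 12 (by largest part) are:
23
21, 1, 1
19, 3, 1
19, 1, 1, 1, 1
17, 5, 1
17, 3, 3
17, 3, 1, 1, 1
15, 7, 1
15, 5, 3
15, 5, 1, 1, 1
15, 3, 3, 1, 1
13, 9, 1
…and 42 more, for 54 total.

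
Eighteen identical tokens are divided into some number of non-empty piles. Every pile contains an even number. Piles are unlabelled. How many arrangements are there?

30

A partial list (first 12 by largest part):
18
16, 2
14, 4
14, 2, 2
12, 6
12, 4, 2
12, 2, 2, 2
10, 8
10, 6, 2
10, 4, 4
10, 4, 2, 2
10, 2, 2, 2, 2
…and 18 more, for 30 total.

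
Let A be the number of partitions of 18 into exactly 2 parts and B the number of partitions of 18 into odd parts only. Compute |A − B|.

37

Partitions of 18 into exactly 2 parts: 9.
Partitions of 18 into odd parts only: 46.
|9 − 46| = 37.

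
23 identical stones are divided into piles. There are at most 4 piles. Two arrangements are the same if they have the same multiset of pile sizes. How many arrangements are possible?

150

Direct enumeration gives 150 partitions.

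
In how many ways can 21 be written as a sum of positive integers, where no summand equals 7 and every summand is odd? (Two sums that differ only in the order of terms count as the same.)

There are too many to list fully; the first 12 (by largest part) are:
21
19, 1, 1
17, 3, 1
17, 1, 1, 1, 1
15, 5, 1
15, 3, 3
15, 3, 1, 1, 1
15, 1, 1, 1, 1, 1, 1
13, 5, 3
13, 5, 1, 1, 1
13, 3, 3, 1, 1
13, 3, 1, 1, 1, 1, 1
…and 42 more, for 54 total.

54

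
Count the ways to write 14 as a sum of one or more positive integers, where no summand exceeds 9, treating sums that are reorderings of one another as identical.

123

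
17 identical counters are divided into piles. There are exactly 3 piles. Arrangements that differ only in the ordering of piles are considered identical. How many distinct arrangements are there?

24

The partitions of 17 that satisfy the conditions:
1,1,15
1,2,14
1,3,13
2,2,13
1,4,12
2,3,12
1,5,11
2,4,11
3,3,11
1,6,10
2,5,10
3,4,10
1,7,9
2,6,9
3,5,9
4,4,9
1,8,8
2,7,8
3,6,8
4,5,8
3,7,7
4,6,7
5,5,7
5,6,6
Counting gives 24.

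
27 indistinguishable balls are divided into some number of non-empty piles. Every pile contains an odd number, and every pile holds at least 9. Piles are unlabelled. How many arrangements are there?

2

Listing the qualifying partitions of 27:
27
9+9+9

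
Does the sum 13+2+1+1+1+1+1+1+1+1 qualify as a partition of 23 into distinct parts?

No

The parts sum to 23, and the condition 'all summands are distinct' is violated.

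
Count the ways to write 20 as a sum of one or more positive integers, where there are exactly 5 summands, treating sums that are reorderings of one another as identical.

84

A full systematic count gives 84.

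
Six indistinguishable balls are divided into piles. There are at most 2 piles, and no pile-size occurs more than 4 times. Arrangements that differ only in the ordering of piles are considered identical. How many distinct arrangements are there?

Enumerating:
6
5,1
4,2
3,3
Counting gives 4.

4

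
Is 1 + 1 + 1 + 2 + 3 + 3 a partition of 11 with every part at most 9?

Yes

The parts sum to 11, and the condition 'no summand exceeds 9' holds.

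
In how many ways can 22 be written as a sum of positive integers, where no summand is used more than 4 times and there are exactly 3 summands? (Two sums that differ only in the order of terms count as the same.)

40

There are too many to list fully; the first 12 (by largest part) are:
20 + 1 + 1
19 + 2 + 1
18 + 3 + 1
18 + 2 + 2
17 + 4 + 1
17 + 3 + 2
16 + 5 + 1
16 + 4 + 2
16 + 3 + 3
15 + 6 + 1
15 + 5 + 2
15 + 4 + 3
…and 28 more, for 40 total.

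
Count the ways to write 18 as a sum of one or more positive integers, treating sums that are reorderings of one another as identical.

There are 385 such partitions.

385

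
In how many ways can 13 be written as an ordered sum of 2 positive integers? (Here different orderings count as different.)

A composition of 13 into 2 positive parts is chosen by placing 1 dividers among the 12 gaps between 13 units: C(12,1) = 12.

12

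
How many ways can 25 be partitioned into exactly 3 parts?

There are too many to list fully; the first 12 (by largest part) are:
23+1+1
22+2+1
21+3+1
21+2+2
20+4+1
20+3+2
19+5+1
19+4+2
19+3+3
18+6+1
18+5+2
18+4+3
…and 40 more, for 52 total.

52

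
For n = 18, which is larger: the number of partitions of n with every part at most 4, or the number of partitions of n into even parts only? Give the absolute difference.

Partitions of 18 with every part at most 4: 84.
Partitions of 18 into even parts only: 30.
|84 − 30| = 54.

54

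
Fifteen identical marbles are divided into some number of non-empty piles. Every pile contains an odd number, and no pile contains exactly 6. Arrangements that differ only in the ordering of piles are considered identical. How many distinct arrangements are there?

27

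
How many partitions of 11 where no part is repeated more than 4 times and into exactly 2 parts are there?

They are:
1+10
2+9
3+8
4+7
5+6
That's 5 in total.

5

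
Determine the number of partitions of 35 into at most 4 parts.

441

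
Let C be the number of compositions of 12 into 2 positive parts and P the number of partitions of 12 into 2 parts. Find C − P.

Ordered (compositions into 2 parts): C(11,1) = 11.
Partitions of 12 into exactly 2 parts: 6.
Difference: 11 − 6 = 5.

5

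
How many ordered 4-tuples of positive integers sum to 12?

165

By stars and bars with positive parts, the count is C(11,3) = 165.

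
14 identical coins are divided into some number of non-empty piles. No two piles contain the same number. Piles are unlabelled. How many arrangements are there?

22

They are:
14
1, 13
2, 12
3, 11
1, 2, 11
4, 10
1, 3, 10
5, 9
1, 4, 9
2, 3, 9
6, 8
1, 5, 8
2, 4, 8
1, 2, 3, 8
1, 6, 7
2, 5, 7
3, 4, 7
1, 2, 4, 7
3, 5, 6
1, 2, 5, 6
1, 3, 4, 6
2, 3, 4, 5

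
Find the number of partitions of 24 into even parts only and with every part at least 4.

They are:
24
20,4
18,6
16,8
16,4,4
14,10
14,6,4
12,12
12,8,4
12,6,6
12,4,4,4
10,10,4
10,8,6
10,6,4,4
8,8,8
8,8,4,4
8,6,6,4
8,4,4,4,4
6,6,6,6
6,6,4,4,4
4,4,4,4,4,4
That's 21 in total.

21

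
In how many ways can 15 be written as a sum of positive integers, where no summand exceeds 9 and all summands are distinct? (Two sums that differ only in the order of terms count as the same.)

Enumerating:
9,6
9,5,1
9,4,2
9,3,2,1
8,7
8,6,1
8,5,2
8,4,3
8,4,2,1
7,6,2
7,5,3
7,5,2,1
7,4,3,1
6,5,4
6,5,3,1
6,4,3,2
5,4,3,2,1

17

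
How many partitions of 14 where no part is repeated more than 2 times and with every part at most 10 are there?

A partial list (first 12 by largest part):
10, 4
10, 3, 1
10, 2, 2
10, 2, 1, 1
9, 5
9, 4, 1
9, 3, 2
9, 3, 1, 1
9, 2, 2, 1
8, 6
8, 5, 1
8, 4, 2
…and 39 more, for 51 total.

51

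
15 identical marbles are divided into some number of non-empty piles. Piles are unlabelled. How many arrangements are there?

There are 176 such partitions.

176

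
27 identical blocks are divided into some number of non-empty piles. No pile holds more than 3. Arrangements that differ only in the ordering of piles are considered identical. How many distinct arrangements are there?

75

A full systematic count gives 75.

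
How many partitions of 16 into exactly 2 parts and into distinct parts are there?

The partitions of 16 that satisfy the conditions:
15 + 1
14 + 2
13 + 3
12 + 4
11 + 5
10 + 6
9 + 7
That's 7 in total.

7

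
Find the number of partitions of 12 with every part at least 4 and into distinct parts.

Enumerating:
12
4, 8
5, 7
That's 3 in total.

3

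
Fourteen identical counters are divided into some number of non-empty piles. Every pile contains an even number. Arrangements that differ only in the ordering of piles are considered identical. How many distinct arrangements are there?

The partitions of 14 that satisfy the conditions:
14
12 + 2
10 + 4
10 + 2 + 2
8 + 6
8 + 4 + 2
8 + 2 + 2 + 2
6 + 6 + 2
6 + 4 + 4
6 + 4 + 2 + 2
6 + 2 + 2 + 2 + 2
4 + 4 + 4 + 2
4 + 4 + 2 + 2 + 2
4 + 2 + 2 + 2 + 2 + 2
2 + 2 + 2 + 2 + 2 + 2 + 2
That's 15 in total.

15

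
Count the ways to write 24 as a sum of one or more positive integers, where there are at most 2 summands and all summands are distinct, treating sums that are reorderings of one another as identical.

The partitions of 24 that satisfy the conditions:
24
23+1
22+2
21+3
20+4
19+5
18+6
17+7
16+8
15+9
14+10
13+11

12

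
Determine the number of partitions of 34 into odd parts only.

Counting exhaustively, 512 partitions satisfy the conditions.

512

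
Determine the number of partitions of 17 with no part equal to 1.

A partial list (first 12 by largest part):
17
15, 2
14, 3
13, 4
13, 2, 2
12, 5
12, 3, 2
11, 6
11, 4, 2
11, 3, 3
11, 2, 2, 2
10, 7
…and 54 more, for 66 total.

66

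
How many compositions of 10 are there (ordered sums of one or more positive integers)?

512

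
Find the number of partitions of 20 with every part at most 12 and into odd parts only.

There are too many to list fully; the first 12 (by largest part) are:
9, 11
1, 1, 7, 11
1, 3, 5, 11
1, 1, 1, 1, 5, 11
3, 3, 3, 11
1, 1, 1, 3, 3, 11
1, 1, 1, 1, 1, 1, 3, 11
1, 1, 1, 1, 1, 1, 1, 1, 1, 11
1, 1, 9, 9
1, 3, 7, 9
1, 1, 1, 1, 7, 9
1, 5, 5, 9
…and 41 more, for 53 total.

53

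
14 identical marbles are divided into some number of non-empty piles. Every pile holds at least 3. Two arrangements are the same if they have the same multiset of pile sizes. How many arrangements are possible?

The partitions of 14 that satisfy the conditions:
14
3, 11
4, 10
5, 9
6, 8
3, 3, 8
7, 7
3, 4, 7
3, 5, 6
4, 4, 6
4, 5, 5
3, 3, 3, 5
3, 3, 4, 4
That's 13 in total.

13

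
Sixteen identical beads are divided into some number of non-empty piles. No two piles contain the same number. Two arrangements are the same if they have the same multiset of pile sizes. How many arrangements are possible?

32

A partial list (first 12 by largest part):
16
15+1
14+2
13+3
13+2+1
12+4
12+3+1
11+5
11+4+1
11+3+2
10+6
10+5+1
…and 20 more, for 32 total.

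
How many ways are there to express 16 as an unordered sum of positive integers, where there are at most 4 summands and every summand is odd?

Listing the qualifying partitions of 16:
15,1
13,3
13,1,1,1
11,5
11,3,1,1
9,7
9,5,1,1
9,3,3,1
7,7,1,1
7,5,3,1
7,3,3,3
5,5,5,1
5,5,3,3
Counting gives 13.

13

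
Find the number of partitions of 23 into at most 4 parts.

Enumerating by decreasing first part gives 150 partitions in all.

150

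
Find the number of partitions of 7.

Listing the qualifying partitions of 7:
7
6, 1
5, 2
5, 1, 1
4, 3
4, 2, 1
4, 1, 1, 1
3, 3, 1
3, 2, 2
3, 2, 1, 1
3, 1, 1, 1, 1
2, 2, 2, 1
2, 2, 1, 1, 1
2, 1, 1, 1, 1, 1
1, 1, 1, 1, 1, 1, 1

15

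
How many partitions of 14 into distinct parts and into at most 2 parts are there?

The partitions of 14 that satisfy the conditions:
14
13 + 1
12 + 2
11 + 3
10 + 4
9 + 5
8 + 6
That's 7 in total.

7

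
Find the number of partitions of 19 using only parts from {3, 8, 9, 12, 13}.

Listing the qualifying partitions of 19:
13, 3, 3
8, 8, 3

2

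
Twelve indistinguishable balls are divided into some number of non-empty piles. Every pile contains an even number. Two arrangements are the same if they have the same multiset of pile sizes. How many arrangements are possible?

Enumerating:
12
10,2
8,4
8,2,2
6,6
6,4,2
6,2,2,2
4,4,4
4,4,2,2
4,2,2,2,2
2,2,2,2,2,2
That's 11 in total.

11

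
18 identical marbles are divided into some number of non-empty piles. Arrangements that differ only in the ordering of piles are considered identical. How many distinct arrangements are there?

Counting exhaustively, 385 partitions satisfy the conditions.

385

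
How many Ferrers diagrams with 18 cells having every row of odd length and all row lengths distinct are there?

5

The partitions of 18 that satisfy the conditions:
17,1
15,3
13,5
11,7
9,5,3,1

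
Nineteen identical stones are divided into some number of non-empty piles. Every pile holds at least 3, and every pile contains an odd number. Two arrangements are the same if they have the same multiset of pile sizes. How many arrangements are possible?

8

Listing the qualifying partitions of 19:
19
13+3+3
11+5+3
9+7+3
9+5+5
7+7+5
7+3+3+3+3
5+5+3+3+3
That's 8 in total.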